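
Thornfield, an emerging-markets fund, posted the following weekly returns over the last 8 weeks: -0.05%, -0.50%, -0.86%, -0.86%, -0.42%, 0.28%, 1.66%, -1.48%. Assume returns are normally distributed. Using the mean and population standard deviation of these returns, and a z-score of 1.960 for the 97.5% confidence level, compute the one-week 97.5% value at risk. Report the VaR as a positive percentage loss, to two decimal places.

r̄ = (-0.05 − 0.5 − 0.86 − 0.86 − 0.42 + 0.28 + 1.66 − 1.48) / 8 = -0.2788%
Population std dev = √[6.3109 / 8] = 0.8882%
VaR = −(r̄ − z·σ) = −(-0.2788 − 1.960 × 0.8882) = −(-2.0197) = 2.0197%

2.02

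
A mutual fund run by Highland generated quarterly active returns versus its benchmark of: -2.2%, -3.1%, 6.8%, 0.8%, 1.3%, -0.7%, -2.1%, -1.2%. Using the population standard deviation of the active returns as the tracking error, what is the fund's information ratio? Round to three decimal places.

-0.017

μ = (-2.2 − 3.1 + 6.8 + 0.8 + 1.3 − 0.7 − 2.1 − 1.2) / 8 = -0.40 / 8 = -0.0500%
Σ(r − μ)² = 69.3400; population σ = √(69.3400/8) = 2.9441%
IR = μ / tracking error = -0.0500 / 2.9441 = -0.0170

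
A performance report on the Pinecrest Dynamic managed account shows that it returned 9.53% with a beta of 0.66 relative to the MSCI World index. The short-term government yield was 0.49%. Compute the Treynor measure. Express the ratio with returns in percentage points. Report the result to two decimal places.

Treynor = (Rp − Rf) / β = (9.53% − 0.49%) / 0.66 = 9.04 / 0.66 = 13.6970

13.70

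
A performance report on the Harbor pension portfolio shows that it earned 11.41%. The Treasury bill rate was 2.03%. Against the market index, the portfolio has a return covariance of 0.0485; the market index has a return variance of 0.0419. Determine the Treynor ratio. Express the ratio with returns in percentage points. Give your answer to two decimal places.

β = Cov / Var = 0.0485 / 0.0419 = 1.1575
Treynor = (Rp − Rf) / β = (11.41% − 2.03%) / 1.1575 = 9.38 / 1.1575 = 8.1037

8.10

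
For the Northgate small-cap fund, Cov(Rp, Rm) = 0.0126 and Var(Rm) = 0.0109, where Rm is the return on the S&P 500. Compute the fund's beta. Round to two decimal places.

β = Cov(Rp, Rm) / Var(Rm) = 0.0126 / 0.0109 = 1.1560

1.16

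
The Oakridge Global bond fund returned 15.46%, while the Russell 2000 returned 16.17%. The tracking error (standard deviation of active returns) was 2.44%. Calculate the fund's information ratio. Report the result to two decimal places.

-0.29

IR = (Rp − Rb) / TE = (15.46% − 16.17%) / 2.44% = -0.71% / 2.44% = -0.2910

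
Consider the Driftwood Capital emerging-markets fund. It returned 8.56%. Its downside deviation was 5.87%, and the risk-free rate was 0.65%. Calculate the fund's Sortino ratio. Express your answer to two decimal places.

1.35

Sortino = (Rp − Rf) / σd = (8.56% − 0.65%) / 5.87% = 7.91% / 5.87% = 1.3475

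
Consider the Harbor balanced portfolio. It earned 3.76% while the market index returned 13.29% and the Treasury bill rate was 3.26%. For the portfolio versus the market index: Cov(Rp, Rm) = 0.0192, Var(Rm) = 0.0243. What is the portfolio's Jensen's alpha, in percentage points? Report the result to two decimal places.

β = Cov / Var = 0.0192 / 0.0243 = 0.7901
E[R] = Rf + β(Rm − Rf) = 3.26% + 0.7901 × (13.29% − 3.26%) = 11.1847%
α = Rp − E[R] = 3.76% − 11.1847% = -7.4247

-7.42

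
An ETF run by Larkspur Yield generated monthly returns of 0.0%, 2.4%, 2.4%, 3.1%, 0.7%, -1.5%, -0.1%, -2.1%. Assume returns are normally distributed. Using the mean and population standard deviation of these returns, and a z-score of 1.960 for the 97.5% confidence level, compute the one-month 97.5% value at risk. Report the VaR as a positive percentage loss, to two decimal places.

2.87

μ = (0 + 2.4 + 2.4 + 3.1 + 0.7 − 1.5 − 0.1 − 2.1) / 8 = 0.6125%
Population std dev = √[25.2888 / 8] = 1.7779%
VaR = −(μ − z·σ) = −(0.6125 − 1.960 × 1.7779) = −(-2.8722) = 2.8722%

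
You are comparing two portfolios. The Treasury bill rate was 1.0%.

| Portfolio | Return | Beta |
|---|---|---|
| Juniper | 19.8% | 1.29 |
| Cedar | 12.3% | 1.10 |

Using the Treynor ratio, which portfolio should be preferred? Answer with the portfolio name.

Juniper

Juniper: Treynor = (19.8% − 1.0%) / 1.29 = 14.574
Cedar: Treynor = (12.3% − 1.0%) / 1.10 = 10.273
Highest: Juniper (14.574).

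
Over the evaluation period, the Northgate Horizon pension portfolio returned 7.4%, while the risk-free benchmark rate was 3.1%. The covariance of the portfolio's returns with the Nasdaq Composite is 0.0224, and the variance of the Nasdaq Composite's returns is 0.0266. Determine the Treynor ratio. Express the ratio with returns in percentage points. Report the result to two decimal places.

β = Cov / Var = 0.0224 / 0.0266 = 0.8421
Treynor = (Rp − Rf) / β = (7.4% − 3.1%) / 0.8421 = 4.30 / 0.8421 = 5.1063

5.11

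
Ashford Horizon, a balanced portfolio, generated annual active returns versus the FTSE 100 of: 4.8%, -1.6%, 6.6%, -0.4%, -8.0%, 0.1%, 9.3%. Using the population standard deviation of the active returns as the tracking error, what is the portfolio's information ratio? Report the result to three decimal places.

0.286

Mean return μ = 10.80 / 7 = 1.5429%
Population σ = √[Σ(r − μ)² / 7] = √[203.1571 / 7] = √29.0224 = 5.3872%
IR = μ / tracking error = 1.5429 / 5.3872 = 0.2864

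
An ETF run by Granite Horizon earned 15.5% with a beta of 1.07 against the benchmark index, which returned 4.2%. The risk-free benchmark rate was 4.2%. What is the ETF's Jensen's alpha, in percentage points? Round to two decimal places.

11.30

CAPM expected return = Rf + β(Rm − Rf) = 4.2% + 1.07 × (4.2% − 4.2%) = 4.2 + 1.07 × 0.00 = 4.2000%
Jensen's α = Rp − E[R] = 15.5% − 4.2000% = 11.3000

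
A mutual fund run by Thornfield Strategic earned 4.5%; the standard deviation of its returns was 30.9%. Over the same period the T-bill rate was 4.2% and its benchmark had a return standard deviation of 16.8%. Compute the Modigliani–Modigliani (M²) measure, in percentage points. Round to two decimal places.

4.36

Sharpe = (Rp − Rf) / σp = (4.5% − 4.2%) / 30.9% = 0.0097
M² = Rf + Sharpe × σm = 4.2% + 0.0097 × 16.8% = 4.3630%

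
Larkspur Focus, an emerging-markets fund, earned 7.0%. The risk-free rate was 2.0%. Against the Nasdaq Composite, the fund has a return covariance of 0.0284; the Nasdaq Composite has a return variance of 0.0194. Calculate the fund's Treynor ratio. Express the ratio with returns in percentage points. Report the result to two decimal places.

β = Cov / Var = 0.0284 / 0.0194 = 1.4639
Treynor = (Rp − Rf) / β = (7.0% − 2.0%) / 1.4639 = 5.00 / 1.4639 = 3.4155

3.42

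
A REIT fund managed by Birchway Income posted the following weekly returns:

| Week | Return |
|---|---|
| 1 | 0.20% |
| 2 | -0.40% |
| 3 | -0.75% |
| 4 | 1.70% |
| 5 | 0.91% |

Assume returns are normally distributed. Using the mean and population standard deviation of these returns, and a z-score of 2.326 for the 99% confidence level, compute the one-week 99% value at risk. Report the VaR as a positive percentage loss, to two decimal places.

1.73

μ = (0.2 − 0.4 − 0.75 + 1.7 + 0.91) / 5 = 1.660 / 5 = 0.3320%
Population std dev = √[3.9295 / 5] = 0.8865%
VaR = −(μ − z·σ) = −(0.3320 − 2.326 × 0.8865) = −(-1.7300) = 1.7300%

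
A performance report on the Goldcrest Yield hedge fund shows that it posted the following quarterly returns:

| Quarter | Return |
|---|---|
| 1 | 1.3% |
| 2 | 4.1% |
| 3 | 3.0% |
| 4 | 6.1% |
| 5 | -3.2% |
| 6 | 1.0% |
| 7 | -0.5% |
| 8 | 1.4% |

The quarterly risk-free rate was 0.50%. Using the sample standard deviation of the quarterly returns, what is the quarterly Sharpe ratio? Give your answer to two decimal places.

0.41

r̄ = (1.3 + 4.1 + 3 + 6.1 − 3.2 + 1 − 0.5 + 1.4) / 8 = 1.6500%
Σ(r − r̄)² = (1.3 − 1.6500)² + (4.1 − 1.6500)² + (3 − 1.6500)² + … = 56.3800
sample σ = √(56.3800 / 7) = √8.0543 = 2.8380%
Sharpe = (r̄ − rf) / σ = (1.6500 − 0.5) / 2.8380 = 1.1500 / 2.8380 = 0.4052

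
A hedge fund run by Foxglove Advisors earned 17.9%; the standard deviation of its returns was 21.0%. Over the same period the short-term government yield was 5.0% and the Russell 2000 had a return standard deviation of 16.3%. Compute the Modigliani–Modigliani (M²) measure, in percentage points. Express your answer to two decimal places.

Sharpe = (Rp − Rf) / σp = (17.9% − 5.0%) / 21.0% = 0.6143
M² = Rf + Sharpe × σm = 5.0% + 0.6143 × 16.3% = 15.0131%

15.01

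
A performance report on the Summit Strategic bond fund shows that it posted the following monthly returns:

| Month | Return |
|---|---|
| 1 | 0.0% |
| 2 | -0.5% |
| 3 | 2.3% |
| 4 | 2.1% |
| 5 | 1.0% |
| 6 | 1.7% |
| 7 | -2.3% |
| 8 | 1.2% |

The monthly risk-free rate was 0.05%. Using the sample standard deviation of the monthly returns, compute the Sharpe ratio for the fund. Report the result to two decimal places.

r̄ = (0 − 0.5 + 2.3 + 2.1 + 1 + 1.7 − 2.3 + 1.2) / 8 = 5.50 / 8 = 0.6875%
Σ(r − r̄)² = (0 − 0.6875)² + (-0.5 − 0.6875)² + … = 16.7888
σ = √[16.7888 / 7] = 1.5487%
Sharpe = (r̄ − rf) / σ = (0.6875 − 0.05) / 1.5487 = 0.6375 / 1.5487 = 0.4116

0.41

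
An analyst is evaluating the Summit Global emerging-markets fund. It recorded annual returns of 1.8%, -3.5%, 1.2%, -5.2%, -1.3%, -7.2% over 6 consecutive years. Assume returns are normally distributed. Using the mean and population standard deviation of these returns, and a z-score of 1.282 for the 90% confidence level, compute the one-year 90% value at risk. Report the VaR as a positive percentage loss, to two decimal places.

r̄ = (1.8 − 3.5 + 1.2 − 5.2 − 1.3 − 7.2) / 6 = -14.20 / 6 = -2.3667%
Σ(r − r̄)² = (1.8 − (-2.3667))² + (-3.5 − (-2.3667))² + (1.2 − (-2.3667))² + … = 63.8933
population σ = √(63.8933 / 6) = √10.6489 = 3.2633%
VaR = −(r̄ − z·σ) = −(-2.3667 − 1.282 × 3.2633) = −(-6.5503) = 6.5503%

6.55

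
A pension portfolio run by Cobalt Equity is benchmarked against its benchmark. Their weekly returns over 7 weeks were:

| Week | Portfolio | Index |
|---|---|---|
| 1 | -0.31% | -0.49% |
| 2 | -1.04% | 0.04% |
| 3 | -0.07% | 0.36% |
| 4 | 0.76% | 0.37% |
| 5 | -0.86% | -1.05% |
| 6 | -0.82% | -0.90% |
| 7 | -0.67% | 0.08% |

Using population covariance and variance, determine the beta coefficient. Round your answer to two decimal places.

0.61

r̄p = -0.4300%,  r̄m = -0.2271%
Cov = Σ(rp − r̄p)(rm − r̄m) / 7 = 0.1814
Var(rm) = Σ(rm − r̄m)² / 7 = 0.2951
β = Cov / Var = 0.1814 / 0.2951 = 0.6147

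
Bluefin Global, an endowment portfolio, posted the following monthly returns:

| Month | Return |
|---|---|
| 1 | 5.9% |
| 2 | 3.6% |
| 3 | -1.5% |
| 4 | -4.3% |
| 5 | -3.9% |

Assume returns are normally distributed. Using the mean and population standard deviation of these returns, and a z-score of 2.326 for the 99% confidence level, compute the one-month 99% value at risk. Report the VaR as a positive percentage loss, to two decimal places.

9.56

Mean return μ = -0.20 / 5 = -0.0400%
Population σ = √[Σ(r − μ)² / 5] = √[83.7120 / 5] = √16.7424 = 4.0917%
VaR = −(μ − z·σ) = −(-0.0400 − 2.326 × 4.0917) = −(-9.5573) = 9.5573%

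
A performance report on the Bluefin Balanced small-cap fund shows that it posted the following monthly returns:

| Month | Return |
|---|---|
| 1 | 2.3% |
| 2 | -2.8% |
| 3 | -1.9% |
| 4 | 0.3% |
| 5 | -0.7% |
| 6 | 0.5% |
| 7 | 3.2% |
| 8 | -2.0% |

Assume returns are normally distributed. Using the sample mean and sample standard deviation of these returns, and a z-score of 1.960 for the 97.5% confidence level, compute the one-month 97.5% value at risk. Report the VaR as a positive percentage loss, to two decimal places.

μ = (2.3 − 2.8 − 1.9 + 0.3 − 0.7 + 0.5 + 3.2 − 2) / 8 = -0.1375%
Σ(r − μ)² = (2.3 − (-0.1375))² + (-2.8 − (-0.1375))² + … = 31.6588
σ = √[31.6588 / 7] = 2.1267%
VaR = −(μ − z·σ) = −(-0.1375 − 1.960 × 2.1267) = −(-4.3058) = 4.3058%

4.31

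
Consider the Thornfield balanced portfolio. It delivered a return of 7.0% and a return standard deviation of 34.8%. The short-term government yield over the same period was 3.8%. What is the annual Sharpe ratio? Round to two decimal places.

Sharpe = (Rp − Rf) / σp = (7.0% − 3.8%) / 34.8% = 3.20% / 34.8% = 0.0920

0.09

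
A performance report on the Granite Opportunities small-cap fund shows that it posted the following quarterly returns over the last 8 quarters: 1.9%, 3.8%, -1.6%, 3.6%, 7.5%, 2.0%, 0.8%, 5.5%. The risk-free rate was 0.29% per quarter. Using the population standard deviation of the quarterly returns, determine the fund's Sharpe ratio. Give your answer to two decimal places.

r̄ = (1.9 + 3.8 − 1.6 + 3.6 + 7.5 + 2 + 0.8 + 5.5) / 8 = 23.50 / 8 = 2.9375%
Σ(r − r̄)² = 55.6788; population σ = √(55.6788/8) = 2.6382%
Sharpe = (r̄ − rf) / σ = (2.9375 − 0.29) / 2.6382 = 2.6475 / 2.6382 = 1.0035

1.00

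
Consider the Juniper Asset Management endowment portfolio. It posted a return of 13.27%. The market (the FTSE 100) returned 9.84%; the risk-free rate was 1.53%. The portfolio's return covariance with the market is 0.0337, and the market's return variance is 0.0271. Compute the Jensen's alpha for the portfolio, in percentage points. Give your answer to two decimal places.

1.41

β = Cov / Var = 0.0337 / 0.0271 = 1.2435
E[R] = Rf + β(Rm − Rf) = 1.53% + 1.2435 × (9.84% − 1.53%) = 11.8635%
α = Rp − E[R] = 13.27% − 11.8635% = 1.4065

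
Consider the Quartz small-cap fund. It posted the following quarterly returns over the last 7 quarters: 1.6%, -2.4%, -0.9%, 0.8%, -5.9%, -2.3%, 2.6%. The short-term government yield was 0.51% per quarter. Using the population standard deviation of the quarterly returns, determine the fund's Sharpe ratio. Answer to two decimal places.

Mean return r̄ = -6.50 / 7 = -0.9286%
Population σ = √[Σ(r − r̄)² / 7] = √[50.5943 / 7] = √7.2278 = 2.6885%
Sharpe = (r̄ − rf) / σ = (-0.9286 − 0.51) / 2.6885 = -1.4386 / 2.6885 = -0.5351

-0.54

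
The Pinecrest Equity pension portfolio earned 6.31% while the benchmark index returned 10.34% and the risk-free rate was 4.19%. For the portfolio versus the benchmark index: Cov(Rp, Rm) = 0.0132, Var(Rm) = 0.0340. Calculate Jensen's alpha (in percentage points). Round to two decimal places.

β = Cov / Var = 0.0132 / 0.0340 = 0.3882
E[R] = Rf + β(Rm − Rf) = 4.19% + 0.3882 × (10.34% − 4.19%) = 6.5774%
α = Rp − E[R] = 6.31% − 6.5774% = -0.2674

-0.27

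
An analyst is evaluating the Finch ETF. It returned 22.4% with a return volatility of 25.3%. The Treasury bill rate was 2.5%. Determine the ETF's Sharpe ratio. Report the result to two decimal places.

Sharpe = (Rp − Rf) / σp = (22.4% − 2.5%) / 25.3% = 19.90% / 25.3% = 0.7866

0.79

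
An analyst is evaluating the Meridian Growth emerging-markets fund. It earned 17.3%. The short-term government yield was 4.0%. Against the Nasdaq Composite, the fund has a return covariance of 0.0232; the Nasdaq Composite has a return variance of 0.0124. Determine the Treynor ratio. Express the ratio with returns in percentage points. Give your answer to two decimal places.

β = Cov / Var = 0.0232 / 0.0124 = 1.8710
Treynor = (Rp − Rf) / β = (17.3% − 4.0%) / 1.8710 = 13.30 / 1.8710 = 7.1085

7.11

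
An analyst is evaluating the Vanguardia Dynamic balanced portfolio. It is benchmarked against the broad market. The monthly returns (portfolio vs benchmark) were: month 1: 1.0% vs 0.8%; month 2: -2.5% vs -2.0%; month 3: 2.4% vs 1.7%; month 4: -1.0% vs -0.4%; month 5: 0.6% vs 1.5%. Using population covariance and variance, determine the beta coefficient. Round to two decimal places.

r̄p = 0.1000%,  r̄m = 0.3200%
Cov = Σ(rp − r̄p)(rm − r̄m) / 5 = 2.2040
Var(rm) = Σ(rm − r̄m)² / 5 = 1.8856
β = Cov / Var = 2.2040 / 1.8856 = 1.1689

1.17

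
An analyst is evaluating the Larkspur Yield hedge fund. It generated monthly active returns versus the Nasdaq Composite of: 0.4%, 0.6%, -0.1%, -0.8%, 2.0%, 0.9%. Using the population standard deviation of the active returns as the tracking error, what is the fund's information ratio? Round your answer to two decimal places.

Mean return r̄ = 3.00 / 6 = 0.5000%
Population σ = √[Σ(r − r̄)² / 6] = √[4.4800 / 6] = √0.7467 = 0.8641%
IR = r̄ / tracking error = 0.5000 / 0.8641 = 0.5786

0.58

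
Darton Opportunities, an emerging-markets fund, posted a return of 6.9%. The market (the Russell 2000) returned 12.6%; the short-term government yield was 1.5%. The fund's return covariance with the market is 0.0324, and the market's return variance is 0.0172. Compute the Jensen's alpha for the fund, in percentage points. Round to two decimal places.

β = Cov / Var = 0.0324 / 0.0172 = 1.8837
E[R] = Rf + β(Rm − Rf) = 1.5% + 1.8837 × (12.6% − 1.5%) = 22.4091%
α = Rp − E[R] = 6.9% − 22.4091% = -15.5091

-15.51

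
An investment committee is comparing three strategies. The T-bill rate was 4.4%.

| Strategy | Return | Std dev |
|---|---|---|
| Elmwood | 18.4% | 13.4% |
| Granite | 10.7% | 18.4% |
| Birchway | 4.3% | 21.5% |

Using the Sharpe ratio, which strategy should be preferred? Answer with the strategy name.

Elmwood: Sharpe ratio = (18.4% − 4.4%) / 13.4% = 1.045
Granite: Sharpe ratio = (10.7% − 4.4%) / 18.4% = 0.342
Birchway: Sharpe ratio = (4.3% − 4.4%) / 21.5% = -0.005
Highest: Elmwood (1.045).

Elmwood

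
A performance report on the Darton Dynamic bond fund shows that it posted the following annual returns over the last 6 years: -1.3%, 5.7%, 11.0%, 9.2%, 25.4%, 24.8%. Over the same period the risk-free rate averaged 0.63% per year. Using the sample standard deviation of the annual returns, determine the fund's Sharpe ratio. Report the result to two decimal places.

r̄ = (-1.3 + 5.7 + 11 + 9.2 + 25.4 + 24.8) / 6 = 12.4667%
Σ(r − r̄)² = 567.5133; sample σ = √(567.5133/5) = 10.6538%
Sharpe = (r̄ − rf) / σ = (12.4667 − 0.63) / 10.6538 = 11.8367 / 10.6538 = 1.1110

1.11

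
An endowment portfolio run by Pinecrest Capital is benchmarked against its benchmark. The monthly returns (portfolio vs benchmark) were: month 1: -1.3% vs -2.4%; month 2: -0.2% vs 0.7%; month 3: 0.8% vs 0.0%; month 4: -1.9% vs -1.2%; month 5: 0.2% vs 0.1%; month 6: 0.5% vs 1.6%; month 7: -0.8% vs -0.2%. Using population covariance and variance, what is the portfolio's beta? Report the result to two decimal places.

0.57

r̄p = -0.3857%,  r̄m = -0.2000%
Cov = Σ(rp − r̄p)(rm − r̄m) / 7 = 0.8143
Var(rm) = Σ(rm − r̄m)² / 7 = 1.4314
β = Cov / Var = 0.8143 / 1.4314 = 0.5689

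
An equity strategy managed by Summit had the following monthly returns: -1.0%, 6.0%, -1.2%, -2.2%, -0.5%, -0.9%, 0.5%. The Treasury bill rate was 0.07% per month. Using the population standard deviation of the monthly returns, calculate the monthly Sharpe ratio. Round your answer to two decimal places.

0.01

Mean return r̄ = 0.70 / 7 = 0.1000%
Σ(r − r̄)² = (-1 − 0.1000)² + (6 − 0.1000)² + (-1.2 − 0.1000)² + … = 44.5200
σ = √[44.5200 / 7] = 2.5219%
Sharpe = (r̄ − rf) / σ = (0.1000 − 0.07) / 2.5219 = 0.0300 / 2.5219 = 0.0119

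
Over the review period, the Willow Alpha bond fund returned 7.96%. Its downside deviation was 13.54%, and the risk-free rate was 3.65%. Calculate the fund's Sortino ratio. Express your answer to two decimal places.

0.32

Sortino = (Rp − Rf) / σd = (7.96% − 3.65%) / 13.54% = 4.31% / 13.54% = 0.3183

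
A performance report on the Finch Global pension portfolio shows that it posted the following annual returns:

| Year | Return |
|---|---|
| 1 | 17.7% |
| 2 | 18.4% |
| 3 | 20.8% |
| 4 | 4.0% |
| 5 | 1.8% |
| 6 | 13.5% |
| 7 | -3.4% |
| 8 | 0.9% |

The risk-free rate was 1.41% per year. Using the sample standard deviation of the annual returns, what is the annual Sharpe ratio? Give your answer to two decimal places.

0.83

r̄ = (17.7 + 18.4 + 20.8 + 4 + 1.8 + 13.5 − 3.4 + 0.9) / 8 = 9.2125%
Σ(r − r̄)² = (17.7 − 9.2125)² + (18.4 − 9.2125)² + … = 619.3888
σ = √[619.3888 / 7] = 9.4066%
Sharpe = (r̄ − rf) / σ = (9.2125 − 1.41) / 9.4066 = 7.8025 / 9.4066 = 0.8295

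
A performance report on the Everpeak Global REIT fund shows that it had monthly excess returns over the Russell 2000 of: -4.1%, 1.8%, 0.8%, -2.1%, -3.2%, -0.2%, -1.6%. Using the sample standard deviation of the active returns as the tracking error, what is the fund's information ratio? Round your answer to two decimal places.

Mean return r̄ = -8.60 / 7 = -1.2286%
Σ(r − r̄)² = (-4.1 − (-1.2286))² + (1.8 − (-1.2286))² + (0.8 − (-1.2286))² + … = 27.3743
σ = √[27.3743 / 6] = 2.1360%
IR = r̄ / tracking error = -1.2286 / 2.1360 = -0.5752

-0.58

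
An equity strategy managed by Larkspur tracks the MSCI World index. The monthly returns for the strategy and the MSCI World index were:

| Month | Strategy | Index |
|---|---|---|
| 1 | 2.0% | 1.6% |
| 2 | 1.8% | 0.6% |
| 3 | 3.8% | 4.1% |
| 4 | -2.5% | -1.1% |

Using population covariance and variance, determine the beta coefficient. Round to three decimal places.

1.127

r̄p = 1.2750%,  r̄m = 1.3000%
Cov = Σ(rp − r̄p)(rm − r̄m) / 4 = 3.9950
Var(rm) = Σ(rm − r̄m)² / 4 = 3.5450
β = Cov / Var = 3.9950 / 3.5450 = 1.1269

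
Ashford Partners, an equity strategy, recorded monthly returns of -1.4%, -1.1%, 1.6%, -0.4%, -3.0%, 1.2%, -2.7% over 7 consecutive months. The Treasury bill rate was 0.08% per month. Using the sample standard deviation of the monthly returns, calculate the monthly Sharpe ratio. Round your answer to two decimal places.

r̄ = (-1.4 − 1.1 + 1.6 − 0.4 − 3 + 1.2 − 2.7) / 7 = -0.8286%
Sample σ = √[Σ(r − r̄)² / 6] = √[18.8143 / 6] = √3.1357 = 1.7708%
Sharpe = (r̄ − rf) / σ = (-0.8286 − 0.08) / 1.7708 = -0.9086 / 1.7708 = -0.5131

-0.51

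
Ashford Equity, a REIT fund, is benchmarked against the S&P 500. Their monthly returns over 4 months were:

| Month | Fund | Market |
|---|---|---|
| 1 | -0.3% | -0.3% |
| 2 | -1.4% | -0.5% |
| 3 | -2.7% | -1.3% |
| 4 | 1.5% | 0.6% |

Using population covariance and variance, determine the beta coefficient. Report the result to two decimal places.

r̄p = -0.7250%,  r̄m = -0.3750%
Cov = Σ(rp − r̄p)(rm − r̄m) / 4 = 1.0281
Var(rm) = Σ(rm − r̄m)² / 4 = 0.4569
β = Cov / Var = 1.0281 / 0.4569 = 2.2502

2.25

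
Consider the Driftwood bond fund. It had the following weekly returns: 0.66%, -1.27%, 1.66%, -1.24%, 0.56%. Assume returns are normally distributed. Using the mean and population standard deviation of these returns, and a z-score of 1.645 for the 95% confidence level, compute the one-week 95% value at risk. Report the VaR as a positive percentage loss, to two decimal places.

r̄ = (0.66 − 1.27 + 1.66 − 1.24 + 0.56) / 5 = 0.370 / 5 = 0.0740%
Population std dev = √[6.6279 / 5] = 1.1513%
VaR = −(r̄ − z·σ) = −(0.0740 − 1.645 × 1.1513) = −(-1.8199) = 1.8199%

1.82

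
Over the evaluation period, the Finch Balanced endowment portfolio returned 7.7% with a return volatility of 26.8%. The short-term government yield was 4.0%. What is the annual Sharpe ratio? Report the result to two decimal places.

Sharpe = (Rp − Rf) / σp = (7.7% − 4.0%) / 26.8% = 3.70% / 26.8% = 0.1381

0.14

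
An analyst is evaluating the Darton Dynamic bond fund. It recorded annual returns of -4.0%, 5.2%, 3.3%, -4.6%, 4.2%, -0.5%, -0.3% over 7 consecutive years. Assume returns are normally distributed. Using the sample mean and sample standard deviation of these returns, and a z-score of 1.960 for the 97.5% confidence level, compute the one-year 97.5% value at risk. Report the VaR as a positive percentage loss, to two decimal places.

7.18

Mean return r̄ = 3.30 / 7 = 0.4714%
Sample std dev = √[91.5143 / 6] = 3.9054%
VaR = −(r̄ − z·σ) = −(0.4714 − 1.960 × 3.9054) = −(-7.1832) = 7.1832%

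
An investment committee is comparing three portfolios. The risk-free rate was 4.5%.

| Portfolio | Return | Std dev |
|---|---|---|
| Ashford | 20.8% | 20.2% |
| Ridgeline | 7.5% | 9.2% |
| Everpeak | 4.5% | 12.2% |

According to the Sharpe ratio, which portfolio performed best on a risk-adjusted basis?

Ashford: Sharpe ratio = (20.8% − 4.5%) / 20.2% = 0.807
Ridgeline: Sharpe ratio = (7.5% − 4.5%) / 9.2% = 0.326
Everpeak: Sharpe ratio = (4.5% − 4.5%) / 12.2% = 0.000
Highest: Ashford (0.807).

Ashford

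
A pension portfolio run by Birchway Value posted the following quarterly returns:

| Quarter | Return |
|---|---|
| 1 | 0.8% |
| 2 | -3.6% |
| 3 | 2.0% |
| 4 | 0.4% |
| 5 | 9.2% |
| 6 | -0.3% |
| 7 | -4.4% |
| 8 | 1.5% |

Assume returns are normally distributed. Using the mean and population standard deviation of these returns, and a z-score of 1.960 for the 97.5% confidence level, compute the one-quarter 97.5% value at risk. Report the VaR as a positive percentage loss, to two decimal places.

r̄ = (0.8 − 3.6 + 2 + 0.4 + 9.2 − 0.3 − 4.4 + 1.5) / 8 = 0.7000%
Σ(r − r̄)² = (0.8 − 0.7000)² + (-3.6 − 0.7000)² + … = 120.1800
population σ = √(120.1800 / 8) = √15.0225 = 3.8759%
VaR = −(r̄ − z·σ) = −(0.7000 − 1.960 × 3.8759) = −(-6.8968) = 6.8968%

6.90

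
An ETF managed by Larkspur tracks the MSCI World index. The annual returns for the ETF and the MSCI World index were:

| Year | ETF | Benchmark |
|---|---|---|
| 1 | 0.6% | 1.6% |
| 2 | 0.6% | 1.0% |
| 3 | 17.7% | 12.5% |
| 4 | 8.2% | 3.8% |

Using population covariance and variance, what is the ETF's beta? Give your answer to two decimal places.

1.48

r̄p = 6.7750%,  r̄m = 4.7250%
Cov = Σ(rp − r̄p)(rm − r̄m) / 4 = 31.4806
Var(rm) = Σ(rm − r̄m)² / 4 = 21.2369
β = Cov / Var = 31.4806 / 21.2369 = 1.4824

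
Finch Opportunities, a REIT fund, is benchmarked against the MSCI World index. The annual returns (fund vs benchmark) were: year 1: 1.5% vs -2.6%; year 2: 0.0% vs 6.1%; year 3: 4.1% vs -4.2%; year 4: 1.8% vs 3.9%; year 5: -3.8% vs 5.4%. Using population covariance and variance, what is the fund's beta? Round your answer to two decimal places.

-0.45

r̄p = 0.7200%,  r̄m = 1.7200%
Cov = Σ(rp − r̄p)(rm − r̄m) / 5 = -8.1624
Var(rm) = Σ(rm − r̄m)² / 5 = 18.2376
β = Cov / Var = -8.1624 / 18.2376 = -0.4476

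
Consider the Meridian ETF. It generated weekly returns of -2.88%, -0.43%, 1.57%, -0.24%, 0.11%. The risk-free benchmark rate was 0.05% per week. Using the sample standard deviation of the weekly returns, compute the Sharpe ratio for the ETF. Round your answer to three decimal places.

μ = (-2.88 − 0.43 + 1.57 − 0.24 + 0.11) / 5 = -0.3740%
Sample std dev = √[10.3145 / 4] = 1.6058%
Sharpe = (μ − rf) / σ = (-0.3740 − 0.05) / 1.6058 = -0.4240 / 1.6058 = -0.2640

-0.264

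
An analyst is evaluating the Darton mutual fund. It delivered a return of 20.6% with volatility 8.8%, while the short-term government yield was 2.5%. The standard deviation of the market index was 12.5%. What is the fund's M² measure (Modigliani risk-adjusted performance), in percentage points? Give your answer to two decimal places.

28.21

Sharpe = (Rp − Rf) / σp = (20.6% − 2.5%) / 8.8% = 2.0568
M² = Rf + Sharpe × σm = 2.5% + 2.0568 × 12.5% = 28.2100%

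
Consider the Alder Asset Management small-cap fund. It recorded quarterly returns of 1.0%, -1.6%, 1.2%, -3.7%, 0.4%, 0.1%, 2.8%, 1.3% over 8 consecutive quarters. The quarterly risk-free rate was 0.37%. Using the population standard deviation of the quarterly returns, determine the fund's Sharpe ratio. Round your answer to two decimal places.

μ = (1 − 1.6 + 1.2 − 3.7 + 0.4 + 0.1 + 2.8 + 1.3) / 8 = 1.50 / 8 = 0.1875%
Σ(r − μ)² = 28.1088; population σ = √(28.1088/8) = 1.8745%
Sharpe = (μ − rf) / σ = (0.1875 − 0.37) / 1.8745 = -0.1825 / 1.8745 = -0.0974

-0.10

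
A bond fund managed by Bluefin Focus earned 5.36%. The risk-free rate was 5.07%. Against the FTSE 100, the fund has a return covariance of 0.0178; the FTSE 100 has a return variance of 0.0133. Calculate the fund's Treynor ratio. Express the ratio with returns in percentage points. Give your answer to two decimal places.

β = Cov / Var = 0.0178 / 0.0133 = 1.3383
Treynor = (Rp − Rf) / β = (5.36% − 5.07%) / 1.3383 = 0.29 / 1.3383 = 0.2167

0.22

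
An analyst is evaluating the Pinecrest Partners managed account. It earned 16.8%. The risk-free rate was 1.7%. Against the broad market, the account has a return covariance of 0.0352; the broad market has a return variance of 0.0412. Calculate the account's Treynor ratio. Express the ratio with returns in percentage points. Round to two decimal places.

17.67

β = Cov / Var = 0.0352 / 0.0412 = 0.8544
Treynor = (Rp − Rf) / β = (16.8% − 1.7%) / 0.8544 = 15.10 / 0.8544 = 17.6732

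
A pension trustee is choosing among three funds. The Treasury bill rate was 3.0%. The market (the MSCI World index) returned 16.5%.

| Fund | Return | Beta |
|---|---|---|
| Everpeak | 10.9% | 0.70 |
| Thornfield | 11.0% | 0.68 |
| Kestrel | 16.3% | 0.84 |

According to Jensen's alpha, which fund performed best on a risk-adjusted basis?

Everpeak: α = 10.9% − [3.0% + 0.70 × (16.5% − 3.0%)] = -1.550
Thornfield: α = 11.0% − [3.0% + 0.68 × (16.5% − 3.0%)] = -1.180
Kestrel: α = 16.3% − [3.0% + 0.84 × (16.5% − 3.0%)] = 1.960
Highest: Kestrel (1.960).

Kestrel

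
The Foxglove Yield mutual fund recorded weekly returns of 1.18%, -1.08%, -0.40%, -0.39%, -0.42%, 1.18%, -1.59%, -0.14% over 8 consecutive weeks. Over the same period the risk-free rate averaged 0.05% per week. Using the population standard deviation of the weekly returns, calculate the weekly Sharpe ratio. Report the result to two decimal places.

-0.28

Mean return r̄ = -1.660 / 8 = -0.2075%
Σ(r − r̄)² = 6.6430; population σ = √(6.6430/8) = 0.9112%
Sharpe = (r̄ − rf) / σ = (-0.2075 − 0.05) / 0.9112 = -0.2575 / 0.9112 = -0.2826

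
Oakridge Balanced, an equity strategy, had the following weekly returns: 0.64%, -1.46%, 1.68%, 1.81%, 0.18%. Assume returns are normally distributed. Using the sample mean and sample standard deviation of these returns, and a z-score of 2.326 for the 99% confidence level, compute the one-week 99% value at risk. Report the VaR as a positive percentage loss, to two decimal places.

r̄ = (0.64 − 1.46 + 1.68 + 1.81 + 0.18) / 5 = 2.850 / 5 = 0.5700%
Σ(r − r̄)² = (0.64 − 0.5700)² + (-1.46 − 0.5700)² + … = 7.0476
σ = √[7.0476 / 4] = 1.3274%
VaR = −(r̄ − z·σ) = −(0.5700 − 2.326 × 1.3274) = −(-2.5175) = 2.5175%

2.52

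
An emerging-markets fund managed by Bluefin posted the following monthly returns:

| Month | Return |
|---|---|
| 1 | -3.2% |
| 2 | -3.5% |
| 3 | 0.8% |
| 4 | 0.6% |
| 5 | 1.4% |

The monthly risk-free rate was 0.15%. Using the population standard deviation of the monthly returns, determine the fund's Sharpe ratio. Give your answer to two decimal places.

-0.44

r̄ = (-3.2 − 3.5 + 0.8 + 0.6 + 1.4) / 5 = -0.7800%
Σ(r − r̄)² = (-3.2 − (-0.7800))² + (-3.5 − (-0.7800))² + (0.8 − (-0.7800))² + … = 22.4080
σ = √[22.4080 / 5] = 2.1170%
Sharpe = (r̄ − rf) / σ = (-0.7800 − 0.15) / 2.1170 = -0.9300 / 2.1170 = -0.4393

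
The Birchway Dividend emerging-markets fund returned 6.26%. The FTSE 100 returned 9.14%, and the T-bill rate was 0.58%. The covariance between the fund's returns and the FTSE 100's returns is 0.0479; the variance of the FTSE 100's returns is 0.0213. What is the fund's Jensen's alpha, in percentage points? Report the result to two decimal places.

-13.57

β = Cov / Var = 0.0479 / 0.0213 = 2.2488
E[R] = Rf + β(Rm − Rf) = 0.58% + 2.2488 × (9.14% − 0.58%) = 19.8297%
α = Rp − E[R] = 6.26% − 19.8297% = -13.5697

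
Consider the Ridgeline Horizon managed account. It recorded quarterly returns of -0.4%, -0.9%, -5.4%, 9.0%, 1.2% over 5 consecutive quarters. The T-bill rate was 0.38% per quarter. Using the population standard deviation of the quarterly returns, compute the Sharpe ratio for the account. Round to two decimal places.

0.07

Mean return r̄ = 3.50 / 5 = 0.7000%
Σ(r − r̄)² = (-0.4 − 0.7000)² + (-0.9 − 0.7000)² + (-5.4 − 0.7000)² + … = 110.1200
σ = √[110.1200 / 5] = 4.6930%
Sharpe = (r̄ − rf) / σ = (0.7000 − 0.38) / 4.6930 = 0.3200 / 4.6930 = 0.0682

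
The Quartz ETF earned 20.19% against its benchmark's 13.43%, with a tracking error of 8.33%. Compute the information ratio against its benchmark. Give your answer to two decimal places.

IR = (Rp − Rb) / TE = (20.19% − 13.43%) / 8.33% = 6.76% / 8.33% = 0.8115

0.81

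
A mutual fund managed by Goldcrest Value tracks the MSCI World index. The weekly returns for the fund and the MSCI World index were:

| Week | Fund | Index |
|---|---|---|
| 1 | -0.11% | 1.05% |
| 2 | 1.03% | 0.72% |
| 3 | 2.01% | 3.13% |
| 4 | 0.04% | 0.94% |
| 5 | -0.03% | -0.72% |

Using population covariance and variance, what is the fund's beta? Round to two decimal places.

r̄p = 0.5880%,  r̄m = 1.0240%
Cov = Σ(rp − r̄p)(rm − r̄m) / 5 = 0.7932
Var(rm) = Σ(rm − r̄m)² / 5 = 1.5154
β = Cov / Var = 0.7932 / 1.5154 = 0.5234

0.52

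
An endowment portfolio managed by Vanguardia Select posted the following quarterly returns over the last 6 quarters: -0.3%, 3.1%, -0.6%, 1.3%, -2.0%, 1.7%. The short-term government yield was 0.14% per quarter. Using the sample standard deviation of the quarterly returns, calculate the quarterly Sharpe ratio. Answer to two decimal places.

r̄ = (-0.3 + 3.1 − 0.6 + 1.3 − 2 + 1.7) / 6 = 3.20 / 6 = 0.5333%
Sample std dev = √[16.9333 / 5] = 1.8403%
Sharpe = (r̄ − rf) / σ = (0.5333 − 0.14) / 1.8403 = 0.3933 / 1.8403 = 0.2137

0.21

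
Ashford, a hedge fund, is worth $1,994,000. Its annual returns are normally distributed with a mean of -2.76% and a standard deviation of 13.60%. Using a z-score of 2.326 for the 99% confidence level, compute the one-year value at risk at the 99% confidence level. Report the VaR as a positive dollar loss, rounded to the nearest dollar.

$685,808

Return at the 99% tail: μ − z·σ = -2.76% − 2.326 × 13.60% = -2.76 − 31.6336 = -34.3936%
VaR = −(-34.3936%) × $1,994,000 = 34.3936% × $1,994,000 = $685,808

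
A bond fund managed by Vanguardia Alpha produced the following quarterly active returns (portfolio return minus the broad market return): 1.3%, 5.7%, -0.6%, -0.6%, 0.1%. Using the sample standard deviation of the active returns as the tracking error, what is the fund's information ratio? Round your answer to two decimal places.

0.45

μ = (1.3 + 5.7 − 0.6 − 0.6 + 0.1) / 5 = 5.90 / 5 = 1.1800%
Σ(r − μ)² = (1.3 − 1.1800)² + (5.7 − 1.1800)² + (-0.6 − 1.1800)² + … = 27.9480
σ = √[27.9480 / 4] = 2.6433%
IR = μ / tracking error = 1.1800 / 2.6433 = 0.4464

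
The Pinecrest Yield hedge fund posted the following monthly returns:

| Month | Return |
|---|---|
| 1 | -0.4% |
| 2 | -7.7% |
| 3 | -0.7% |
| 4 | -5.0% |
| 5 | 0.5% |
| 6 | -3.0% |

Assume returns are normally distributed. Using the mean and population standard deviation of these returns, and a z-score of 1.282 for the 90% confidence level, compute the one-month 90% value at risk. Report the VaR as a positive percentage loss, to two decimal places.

6.41

μ = (-0.4 − 7.7 − 0.7 − 5 + 0.5 − 3) / 6 = -16.30 / 6 = -2.7167%
Σ(r − μ)² = 49.9083; population σ = √(49.9083/6) = 2.8841%
VaR = −(μ − z·σ) = −(-2.7167 − 1.282 × 2.8841) = −(-6.4141) = 6.4141%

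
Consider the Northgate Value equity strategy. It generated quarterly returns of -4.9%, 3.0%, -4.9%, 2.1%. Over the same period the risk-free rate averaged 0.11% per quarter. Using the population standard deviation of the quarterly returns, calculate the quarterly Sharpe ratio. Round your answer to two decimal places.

-0.34

r̄ = (-4.9 + 3 − 4.9 + 2.1) / 4 = -4.70 / 4 = -1.1750%
Population σ = √[Σ(r − r̄)² / 4] = √[55.9075 / 4] = √13.9769 = 3.7386%
Sharpe = (r̄ − rf) / σ = (-1.1750 − 0.11) / 3.7386 = -1.2850 / 3.7386 = -0.3437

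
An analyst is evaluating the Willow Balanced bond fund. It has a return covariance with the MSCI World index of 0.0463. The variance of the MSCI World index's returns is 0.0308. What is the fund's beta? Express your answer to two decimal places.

β = Cov(Rp, Rm) / Var(Rm) = 0.0463 / 0.0308 = 1.5032

1.50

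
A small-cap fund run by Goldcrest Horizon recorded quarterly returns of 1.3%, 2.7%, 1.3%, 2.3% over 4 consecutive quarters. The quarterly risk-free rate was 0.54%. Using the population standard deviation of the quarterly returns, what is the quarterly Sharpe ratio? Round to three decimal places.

r̄ = (1.3 + 2.7 + 1.3 + 2.3) / 4 = 1.9000%
Population σ = √[Σ(r − r̄)² / 4] = √[1.5200 / 4] = √0.3800 = 0.6164%
Sharpe = (r̄ − rf) / σ = (1.9000 − 0.54) / 0.6164 = 1.3600 / 0.6164 = 2.2064

2.206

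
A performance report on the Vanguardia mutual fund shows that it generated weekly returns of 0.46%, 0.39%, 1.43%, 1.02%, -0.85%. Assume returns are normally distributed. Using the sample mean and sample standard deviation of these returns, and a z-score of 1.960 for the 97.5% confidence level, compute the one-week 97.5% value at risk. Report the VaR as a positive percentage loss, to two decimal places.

1.20

μ = (0.46 + 0.39 + 1.43 + 1.02 − 0.85) / 5 = 2.450 / 5 = 0.4900%
Sample std dev = √[2.9710 / 4] = 0.8618%
VaR = −(μ − z·σ) = −(0.4900 − 1.960 × 0.8618) = −(-1.1991) = 1.1991%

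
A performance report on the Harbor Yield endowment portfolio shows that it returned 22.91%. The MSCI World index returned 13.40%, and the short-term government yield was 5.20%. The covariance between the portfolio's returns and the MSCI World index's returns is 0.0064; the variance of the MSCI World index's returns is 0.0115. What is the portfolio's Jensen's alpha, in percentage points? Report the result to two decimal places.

β = Cov / Var = 0.0064 / 0.0115 = 0.5565
E[R] = Rf + β(Rm − Rf) = 5.20% + 0.5565 × (13.40% − 5.20%) = 9.7633%
α = Rp − E[R] = 22.91% − 9.7633% = 13.1467

13.15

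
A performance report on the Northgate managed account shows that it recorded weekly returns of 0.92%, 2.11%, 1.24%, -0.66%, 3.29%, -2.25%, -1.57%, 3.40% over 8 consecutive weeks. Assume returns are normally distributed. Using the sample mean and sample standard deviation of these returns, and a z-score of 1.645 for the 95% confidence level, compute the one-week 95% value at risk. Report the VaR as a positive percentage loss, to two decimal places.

Mean return μ = 6.480 / 8 = 0.8100%
Σ(r − μ)² = (0.92 − 0.8100)² + (2.11 − 0.8100)² + … = 31.9344
sample σ = √(31.9344 / 7) = √4.5621 = 2.1359%
VaR = −(μ − z·σ) = −(0.8100 − 1.645 × 2.1359) = −(-2.7036) = 2.7036%

2.70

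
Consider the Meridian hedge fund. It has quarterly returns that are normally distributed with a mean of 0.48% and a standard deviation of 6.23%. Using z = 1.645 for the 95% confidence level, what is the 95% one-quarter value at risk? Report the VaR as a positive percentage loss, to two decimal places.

VaR (as % loss) = −(μ − z·σ) = −(0.48% − 1.645 × 6.23%) = −(-9.76835%) = 9.76835%

9.77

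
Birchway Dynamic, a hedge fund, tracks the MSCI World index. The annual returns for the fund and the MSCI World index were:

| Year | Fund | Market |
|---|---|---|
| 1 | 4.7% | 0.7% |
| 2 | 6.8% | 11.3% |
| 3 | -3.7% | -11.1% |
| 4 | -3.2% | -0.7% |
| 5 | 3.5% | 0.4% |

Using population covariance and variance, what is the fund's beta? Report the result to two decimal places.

r̄p = 1.6200%,  r̄m = 0.1200%
Cov = Σ(rp − r̄p)(rm − r̄m) / 5 = 24.7736
Var(rm) = Σ(rm − r̄m)² / 5 = 50.3936
β = Cov / Var = 24.7736 / 50.3936 = 0.4916

0.49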